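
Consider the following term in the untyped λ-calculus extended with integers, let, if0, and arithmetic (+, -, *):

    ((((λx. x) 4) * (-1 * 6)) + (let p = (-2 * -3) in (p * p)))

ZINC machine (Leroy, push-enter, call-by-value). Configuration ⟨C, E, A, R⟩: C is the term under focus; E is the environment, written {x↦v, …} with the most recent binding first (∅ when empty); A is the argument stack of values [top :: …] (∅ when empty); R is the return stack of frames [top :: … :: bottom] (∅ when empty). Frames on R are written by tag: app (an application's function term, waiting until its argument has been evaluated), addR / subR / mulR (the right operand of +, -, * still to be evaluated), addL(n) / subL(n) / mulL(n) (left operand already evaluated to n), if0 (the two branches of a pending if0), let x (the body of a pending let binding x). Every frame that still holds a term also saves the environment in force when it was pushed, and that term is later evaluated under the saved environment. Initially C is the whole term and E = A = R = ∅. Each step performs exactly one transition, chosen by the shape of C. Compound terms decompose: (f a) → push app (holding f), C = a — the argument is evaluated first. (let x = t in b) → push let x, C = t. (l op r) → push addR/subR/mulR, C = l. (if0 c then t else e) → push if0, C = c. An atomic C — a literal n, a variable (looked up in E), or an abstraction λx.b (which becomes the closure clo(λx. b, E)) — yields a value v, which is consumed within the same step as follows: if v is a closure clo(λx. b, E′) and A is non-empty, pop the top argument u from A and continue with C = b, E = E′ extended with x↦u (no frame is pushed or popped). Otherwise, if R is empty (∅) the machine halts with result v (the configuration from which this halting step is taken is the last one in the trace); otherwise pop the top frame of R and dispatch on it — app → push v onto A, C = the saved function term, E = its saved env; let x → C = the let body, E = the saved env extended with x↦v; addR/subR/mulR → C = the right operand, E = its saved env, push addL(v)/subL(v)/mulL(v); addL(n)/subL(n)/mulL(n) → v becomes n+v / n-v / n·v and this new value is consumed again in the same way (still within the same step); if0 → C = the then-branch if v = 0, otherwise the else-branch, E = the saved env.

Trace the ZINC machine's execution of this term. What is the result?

[0] <C=((((λx. x) 4) * (-1 * 6)) + (let p = (-2 * -3) in (p * p))), E=∅, A=∅, R=∅>
[1] <C=(((λx. x) 4) * (-1 * 6)), E=∅, A=∅, R=[addR]>
[2] <C=((λx. x) 4), E=∅, A=∅, R=[mulR :: addR]>
[3] <C=4, E=∅, A=∅, R=[app :: mulR :: addR]>
[4] <C=(λx. x), E=∅, A=[4], R=[mulR :: addR]>
[5] <C=x, E={x↦4}, A=∅, R=[mulR :: addR]>
[6] <C=(-1 * 6), E=∅, A=∅, R=[mulL(4) :: addR]>
[7] <C=-1, E=∅, A=∅, R=[mulR :: mulL(4) :: addR]>
[8] <C=6, E=∅, A=∅, R=[mulL(-1) :: mulL(4) :: addR]>
[9] <C=(let p = (-2 * -3) in (p * p)), E=∅, A=∅, R=[addL(-24)]>
[10] <C=(-2 * -3), E=∅, A=∅, R=[let p :: addL(-24)]>
[11] <C=-2, E=∅, A=∅, R=[mulR :: let p :: addL(-24)]>
[12] <C=-3, E=∅, A=∅, R=[mulL(-2) :: let p :: addL(-24)]>
[13] <C=(p * p), E={p↦6}, A=∅, R=[addL(-24)]>
[14] <C=p, E={p↦6}, A=∅, R=[mulR :: addL(-24)]>
[15] <C=p, E={p↦6}, A=∅, R=[mulL(6) :: addL(-24)]>
→ final value 12

Answer: 12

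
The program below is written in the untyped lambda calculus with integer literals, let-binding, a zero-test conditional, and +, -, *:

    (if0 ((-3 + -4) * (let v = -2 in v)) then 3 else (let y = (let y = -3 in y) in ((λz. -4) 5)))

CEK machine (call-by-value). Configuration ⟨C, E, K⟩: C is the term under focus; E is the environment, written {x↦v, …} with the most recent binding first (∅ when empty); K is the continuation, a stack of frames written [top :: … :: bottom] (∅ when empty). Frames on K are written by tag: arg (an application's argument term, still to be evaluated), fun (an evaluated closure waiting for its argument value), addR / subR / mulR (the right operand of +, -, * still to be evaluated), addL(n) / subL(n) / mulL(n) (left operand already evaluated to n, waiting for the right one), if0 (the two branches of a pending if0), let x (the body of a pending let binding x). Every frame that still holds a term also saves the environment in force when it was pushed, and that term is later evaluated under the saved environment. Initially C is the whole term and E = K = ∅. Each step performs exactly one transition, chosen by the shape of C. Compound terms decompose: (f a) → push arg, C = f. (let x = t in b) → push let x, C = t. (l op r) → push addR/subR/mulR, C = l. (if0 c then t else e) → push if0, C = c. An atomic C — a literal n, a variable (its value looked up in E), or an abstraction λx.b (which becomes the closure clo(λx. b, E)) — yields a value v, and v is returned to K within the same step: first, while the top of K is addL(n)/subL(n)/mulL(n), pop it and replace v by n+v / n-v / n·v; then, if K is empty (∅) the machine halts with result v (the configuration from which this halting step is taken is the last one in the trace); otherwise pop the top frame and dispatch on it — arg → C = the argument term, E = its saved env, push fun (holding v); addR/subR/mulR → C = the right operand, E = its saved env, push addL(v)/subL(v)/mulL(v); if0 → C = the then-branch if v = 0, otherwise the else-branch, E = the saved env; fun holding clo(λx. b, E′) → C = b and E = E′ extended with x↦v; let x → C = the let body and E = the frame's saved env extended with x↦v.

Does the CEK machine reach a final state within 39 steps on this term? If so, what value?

step 0: [C=(if0 ((-3 + -4) * (let v = -2 in v)) then 3 else (let y = (let y = -3 in y) in ((λz. -4) 5))) | E=∅ | K=∅]
step 1: [C=((-3 + -4) * (let v = -2 in v)) | E=∅ | K=[if0]]
step 2: [C=(-3 + -4) | E=∅ | K=[mulR :: if0]]
step 3: [C=-3 | E=∅ | K=[addR :: mulR :: if0]]
step 4: [C=-4 | E=∅ | K=[addL(-3) :: mulR :: if0]]
step 5: [C=(let v = -2 in v) | E=∅ | K=[mulL(-7) :: if0]]
step 6: [C=-2 | E=∅ | K=[let v :: mulL(-7) :: if0]]
step 7: [C=v | E={v↦-2} | K=[mulL(-7) :: if0]]
step 8: [C=(let y = (let y = -3 in y) in ((λz. -4) 5)) | E=∅ | K=∅]
step 9: [C=(let y = -3 in y) | E=∅ | K=[let y]]
step 10: [C=-3 | E=∅ | K=[let y :: let y]]
step 11: [C=y | E={y↦-3} | K=[let y]]
step 12: [C=((λz. -4) 5) | E={y↦-3} | K=∅]
step 13: [C=(λz. -4) | E={y↦-3} | K=[arg]]
step 14: [C=5 | E={y↦-3} | K=[fun]]
step 15: [C=-4 | E={z↦5, y↦-3} | K=∅]
→ final value -4

Answer: -4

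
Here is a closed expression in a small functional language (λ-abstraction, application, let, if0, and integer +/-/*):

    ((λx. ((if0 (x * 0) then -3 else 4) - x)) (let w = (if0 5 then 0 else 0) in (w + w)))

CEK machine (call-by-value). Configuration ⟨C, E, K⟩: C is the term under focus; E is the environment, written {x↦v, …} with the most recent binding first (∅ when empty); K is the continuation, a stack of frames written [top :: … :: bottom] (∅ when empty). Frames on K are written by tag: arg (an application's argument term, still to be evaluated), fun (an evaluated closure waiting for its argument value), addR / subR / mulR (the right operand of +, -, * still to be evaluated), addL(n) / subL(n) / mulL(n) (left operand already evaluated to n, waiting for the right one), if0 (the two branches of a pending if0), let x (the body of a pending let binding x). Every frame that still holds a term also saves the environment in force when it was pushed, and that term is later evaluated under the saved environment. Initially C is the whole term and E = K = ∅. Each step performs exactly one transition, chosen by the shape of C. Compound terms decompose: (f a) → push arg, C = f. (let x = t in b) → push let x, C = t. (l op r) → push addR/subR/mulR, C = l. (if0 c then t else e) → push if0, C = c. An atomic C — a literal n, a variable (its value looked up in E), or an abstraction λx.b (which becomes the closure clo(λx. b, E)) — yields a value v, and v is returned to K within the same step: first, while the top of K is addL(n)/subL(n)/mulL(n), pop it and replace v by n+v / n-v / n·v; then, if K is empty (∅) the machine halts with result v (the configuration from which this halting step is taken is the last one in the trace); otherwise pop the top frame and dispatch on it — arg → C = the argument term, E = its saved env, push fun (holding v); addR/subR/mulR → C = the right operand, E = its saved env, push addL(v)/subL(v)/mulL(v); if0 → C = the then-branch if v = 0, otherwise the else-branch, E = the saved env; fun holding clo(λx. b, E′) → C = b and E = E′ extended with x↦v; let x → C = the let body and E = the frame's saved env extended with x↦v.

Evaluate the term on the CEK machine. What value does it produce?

t=0: <C=((λx. ((if0 (x * 0) then -3 else 4) - x)) (let w = (if0 5 then 0 else 0) in (w + w))), E=∅, K=∅>
t=1: <C=(λx. ((if0 (x * 0) then -3 else 4) - x)), E=∅, K=[arg]>
t=2: <C=(let w = (if0 5 then 0 else 0) in (w + w)), E=∅, K=[fun]>
t=3: <C=(if0 5 then 0 else 0), E=∅, K=[let w :: fun]>
t=4: <C=5, E=∅, K=[if0 :: let w :: fun]>
t=5: <C=0, E=∅, K=[let w :: fun]>
t=6: <C=(w + w), E={w↦0}, K=[fun]>
t=7: <C=w, E={w↦0}, K=[addR :: fun]>
t=8: <C=w, E={w↦0}, K=[addL(0) :: fun]>
t=9: <C=((if0 (x * 0) then -3 else 4) - x), E={x↦0}, K=∅>
t=10: <C=(if0 (x * 0) then -3 else 4), E={x↦0}, K=[subR]>
t=11: <C=(x * 0), E={x↦0}, K=[if0 :: subR]>
t=12: <C=x, E={x↦0}, K=[mulR :: if0 :: subR]>
t=13: <C=0, E={x↦0}, K=[mulL(0) :: if0 :: subR]>
t=14: <C=-3, E={x↦0}, K=[subR]>
t=15: <C=x, E={x↦0}, K=[subL(-3)]>
→ final value -3

Answer: -3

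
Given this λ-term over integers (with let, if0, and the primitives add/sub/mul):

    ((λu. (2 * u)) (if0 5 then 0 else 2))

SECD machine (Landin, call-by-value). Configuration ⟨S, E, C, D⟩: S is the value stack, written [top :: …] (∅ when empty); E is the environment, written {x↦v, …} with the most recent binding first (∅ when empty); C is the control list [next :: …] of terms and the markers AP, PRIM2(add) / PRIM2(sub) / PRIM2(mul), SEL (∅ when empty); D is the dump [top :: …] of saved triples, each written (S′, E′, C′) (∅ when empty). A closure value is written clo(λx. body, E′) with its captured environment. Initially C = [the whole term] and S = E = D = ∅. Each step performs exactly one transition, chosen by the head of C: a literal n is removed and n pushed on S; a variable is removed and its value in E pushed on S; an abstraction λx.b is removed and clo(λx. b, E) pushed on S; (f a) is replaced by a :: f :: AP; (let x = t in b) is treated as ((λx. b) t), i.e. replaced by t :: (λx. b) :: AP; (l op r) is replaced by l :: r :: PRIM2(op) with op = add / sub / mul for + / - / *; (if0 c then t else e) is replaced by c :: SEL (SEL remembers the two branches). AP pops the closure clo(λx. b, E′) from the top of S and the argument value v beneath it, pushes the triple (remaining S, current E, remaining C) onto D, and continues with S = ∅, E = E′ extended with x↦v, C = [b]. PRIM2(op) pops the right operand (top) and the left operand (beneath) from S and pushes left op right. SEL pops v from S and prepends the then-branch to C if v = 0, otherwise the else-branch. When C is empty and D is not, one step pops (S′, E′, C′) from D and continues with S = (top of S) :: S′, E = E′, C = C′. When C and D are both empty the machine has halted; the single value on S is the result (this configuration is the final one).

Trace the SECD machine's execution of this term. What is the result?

0. [S=∅ | E=∅ | C=[((λu. (2 * u)) (if0 5 then 0 else 2))] | D=∅]
1. [S=∅ | E=∅ | C=[(if0 5 then 0 else 2) :: (λu. (2 * u)) :: AP] | D=∅]
2. [S=∅ | E=∅ | C=[5 :: SEL :: (λu. (2 * u)) :: AP] | D=∅]
3. [S=[5] | E=∅ | C=[SEL :: (λu. (2 * u)) :: AP] | D=∅]
4. [S=∅ | E=∅ | C=[2 :: (λu. (2 * u)) :: AP] | D=∅]
5. [S=[2] | E=∅ | C=[(λu. (2 * u)) :: AP] | D=∅]
6. [S=[clo(λu. (2 * u), ∅) :: 2] | E=∅ | C=[AP] | D=∅]
7. [S=∅ | E={u↦2} | C=[(2 * u)] | D=[(∅, ∅, ∅)]]
8. [S=∅ | E={u↦2} | C=[2 :: u :: PRIM2(mul)] | D=[(∅, ∅, ∅)]]
9. [S=[2] | E={u↦2} | C=[u :: PRIM2(mul)] | D=[(∅, ∅, ∅)]]
10. [S=[2 :: 2] | E={u↦2} | C=[PRIM2(mul)] | D=[(∅, ∅, ∅)]]
11. [S=[4] | E={u↦2} | C=∅ | D=[(∅, ∅, ∅)]]
12. [S=[4] | E=∅ | C=∅ | D=∅]
→ final value 4

Answer: 4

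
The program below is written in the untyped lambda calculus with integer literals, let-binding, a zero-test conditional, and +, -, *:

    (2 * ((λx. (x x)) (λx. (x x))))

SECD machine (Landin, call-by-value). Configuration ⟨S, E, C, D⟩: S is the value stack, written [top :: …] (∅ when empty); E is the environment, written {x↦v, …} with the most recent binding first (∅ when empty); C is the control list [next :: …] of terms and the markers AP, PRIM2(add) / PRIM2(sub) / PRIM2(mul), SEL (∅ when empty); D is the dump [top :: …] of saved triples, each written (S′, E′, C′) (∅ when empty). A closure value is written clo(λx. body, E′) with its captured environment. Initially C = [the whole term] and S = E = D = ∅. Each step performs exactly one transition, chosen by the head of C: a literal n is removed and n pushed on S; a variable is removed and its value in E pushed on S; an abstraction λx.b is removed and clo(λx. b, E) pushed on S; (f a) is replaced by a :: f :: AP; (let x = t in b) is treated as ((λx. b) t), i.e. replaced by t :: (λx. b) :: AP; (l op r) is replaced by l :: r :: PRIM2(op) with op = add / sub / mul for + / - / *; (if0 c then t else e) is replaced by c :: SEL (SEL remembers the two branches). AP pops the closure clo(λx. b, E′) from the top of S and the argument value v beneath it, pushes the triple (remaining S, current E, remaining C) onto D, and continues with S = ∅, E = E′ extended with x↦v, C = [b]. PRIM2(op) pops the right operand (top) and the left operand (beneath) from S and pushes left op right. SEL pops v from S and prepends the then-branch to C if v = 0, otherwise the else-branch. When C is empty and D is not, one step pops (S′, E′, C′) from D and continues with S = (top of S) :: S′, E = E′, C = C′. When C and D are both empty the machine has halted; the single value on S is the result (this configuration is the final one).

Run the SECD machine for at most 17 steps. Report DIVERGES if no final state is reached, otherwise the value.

t=0: ⟨S=∅; E=∅; C=[(2 * ((λx. (x x)) (λx. (x x))))]; D=∅⟩
t=1: ⟨S=∅; E=∅; C=[2 :: ((λx. (x x)) (λx. (x x))) :: PRIM2(mul)]; D=∅⟩
t=2: ⟨S=[2]; E=∅; C=[((λx. (x x)) (λx. (x x))) :: PRIM2(mul)]; D=∅⟩
t=3: ⟨S=[2]; E=∅; C=[(λx. (x x)) :: (λx. (x x)) :: AP :: PRIM2(mul)]; D=∅⟩
t=4: ⟨S=[clo(λx. (x x), ∅) :: 2]; E=∅; C=[(λx. (x x)) :: AP :: PRIM2(mul)]; D=∅⟩
t=5: ⟨S=[clo(λx. (x x), ∅) :: clo(λx. (x x), ∅) :: 2]; E=∅; C=[AP :: PRIM2(mul)]; D=∅⟩
t=6: ⟨S=∅; E={x↦clo(λx. (x x), ∅)}; C=[(x x)]; D=[([2], ∅, [PRIM2(mul)])]⟩
t=7: ⟨S=∅; E={x↦clo(λx. (x x), ∅)}; C=[x :: x :: AP]; D=[([2], ∅, [PRIM2(mul)])]⟩
t=8: ⟨S=[clo(λx. (x x), ∅)]; E={x↦clo(λx. (x x), ∅)}; C=[x :: AP]; D=[([2], ∅, [PRIM2(mul)])]⟩
t=9: ⟨S=[clo(λx. (x x), ∅) :: clo(λx. (x x), ∅)]; E={x↦clo(λx. (x x), ∅)}; C=[AP]; D=[([2], ∅, [PRIM2(mul)])]⟩
t=10: ⟨S=∅; E={x↦clo(λx. (x x), ∅)}; C=[(x x)]; D=[(∅, {x↦clo(λx. (x x), ∅)}, ∅) :: ([2], ∅, [PRIM2(mul)])]⟩
t=11: ⟨S=∅; E={x↦clo(λx. (x x), ∅)}; C=[x :: x :: AP]; D=[(∅, {x↦clo(λx. (x x), ∅)}, ∅) :: ([2], ∅, [PRIM2(mul)])]⟩
t=12: ⟨S=[clo(λx. (x x), ∅)]; E={x↦clo(λx. (x x), ∅)}; C=[x :: AP]; D=[(∅, {x↦clo(λx. (x x), ∅)}, ∅) :: ([2], ∅, [PRIM2(mul)])]⟩
t=13: ⟨S=[clo(λx. (x x), ∅) :: clo(λx. (x x), ∅)]; E={x↦clo(λx. (x x), ∅)}; C=[AP]; D=[(∅, {x↦clo(λx. (x x), ∅)}, ∅) :: ([2], ∅, [PRIM2(mul)])]⟩
t=14: ⟨S=∅; E={x↦clo(λx. (x x), ∅)}; C=[(x x)]; D=[(∅, {x↦clo(λx. (x x), ∅)}, ∅) :: (∅, {x↦clo(λx. (x x), ∅)}, ∅) :: ([2], ∅, [PRIM2(mul)])]⟩
t=15: ⟨S=∅; E={x↦clo(λx. (x x), ∅)}; C=[x :: x :: AP]; D=[(∅, {x↦clo(λx. (x x), ∅)}, ∅) :: (∅, {x↦clo(λx. (x x), ∅)}, ∅) :: ([2], ∅, [PRIM2(mul)])]⟩
t=16: ⟨S=[clo(λx. (x x), ∅)]; E={x↦clo(λx. (x x), ∅)}; C=[x :: AP]; D=[(∅, {x↦clo(λx. (x x), ∅)}, ∅) :: (∅, {x↦clo(λx. (x x), ∅)}, ∅) :: ([2], ∅, [PRIM2(mul)])]⟩
t=17: ⟨S=[clo(λx. (x x), ∅) :: clo(λx. (x x), ∅)]; E={x↦clo(λx. (x x), ∅)}; C=[AP]; D=[(∅, {x↦clo(λx. (x x), ∅)}, ∅) :: (∅, {x↦clo(λx. (x x), ∅)}, ∅) :: ([2], ∅, [PRIM2(mul)])]⟩
→ 17 transitions taken and the configuration is still not final: no result within 17 steps

Answer: DIVERGES (no final state within 17 steps)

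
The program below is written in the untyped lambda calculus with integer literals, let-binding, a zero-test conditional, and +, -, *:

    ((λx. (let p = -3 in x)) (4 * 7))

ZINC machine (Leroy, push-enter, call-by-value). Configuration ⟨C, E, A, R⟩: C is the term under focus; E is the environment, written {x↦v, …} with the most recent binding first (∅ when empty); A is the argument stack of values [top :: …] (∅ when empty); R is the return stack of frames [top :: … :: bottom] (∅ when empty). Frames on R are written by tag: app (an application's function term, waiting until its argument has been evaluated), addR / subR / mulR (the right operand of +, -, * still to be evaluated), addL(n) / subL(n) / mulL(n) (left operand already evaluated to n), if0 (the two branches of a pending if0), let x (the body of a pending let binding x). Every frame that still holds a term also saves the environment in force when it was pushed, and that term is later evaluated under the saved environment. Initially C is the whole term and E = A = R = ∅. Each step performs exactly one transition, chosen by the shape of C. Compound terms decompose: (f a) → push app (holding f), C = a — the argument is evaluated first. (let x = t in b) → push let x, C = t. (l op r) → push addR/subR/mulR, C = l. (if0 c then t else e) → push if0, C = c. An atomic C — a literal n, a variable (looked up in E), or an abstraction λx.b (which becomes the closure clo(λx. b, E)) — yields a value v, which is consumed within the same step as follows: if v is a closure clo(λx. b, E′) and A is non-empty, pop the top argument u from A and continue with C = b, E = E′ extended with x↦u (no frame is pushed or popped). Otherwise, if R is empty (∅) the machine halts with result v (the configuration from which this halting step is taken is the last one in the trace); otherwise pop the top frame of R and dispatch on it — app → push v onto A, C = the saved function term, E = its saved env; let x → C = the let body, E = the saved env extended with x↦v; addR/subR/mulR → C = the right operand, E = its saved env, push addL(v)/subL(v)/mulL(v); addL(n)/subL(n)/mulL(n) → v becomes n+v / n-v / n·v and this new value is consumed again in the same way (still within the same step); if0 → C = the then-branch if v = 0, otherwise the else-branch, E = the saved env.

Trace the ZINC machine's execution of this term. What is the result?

0. <C=((λx. (let p = -3 in x)) (4 * 7)), E=∅, A=∅, R=∅>
1. <C=(4 * 7), E=∅, A=∅, R=[app]>
2. <C=4, E=∅, A=∅, R=[mulR :: app]>
3. <C=7, E=∅, A=∅, R=[mulL(4) :: app]>
4. <C=(λx. (let p = -3 in x)), E=∅, A=[28], R=∅>
5. <C=(let p = -3 in x), E={x↦28}, A=∅, R=∅>
6. <C=-3, E={x↦28}, A=∅, R=[let p]>
7. <C=x, E={p↦-3, x↦28}, A=∅, R=∅>
→ final value 28

Answer: 28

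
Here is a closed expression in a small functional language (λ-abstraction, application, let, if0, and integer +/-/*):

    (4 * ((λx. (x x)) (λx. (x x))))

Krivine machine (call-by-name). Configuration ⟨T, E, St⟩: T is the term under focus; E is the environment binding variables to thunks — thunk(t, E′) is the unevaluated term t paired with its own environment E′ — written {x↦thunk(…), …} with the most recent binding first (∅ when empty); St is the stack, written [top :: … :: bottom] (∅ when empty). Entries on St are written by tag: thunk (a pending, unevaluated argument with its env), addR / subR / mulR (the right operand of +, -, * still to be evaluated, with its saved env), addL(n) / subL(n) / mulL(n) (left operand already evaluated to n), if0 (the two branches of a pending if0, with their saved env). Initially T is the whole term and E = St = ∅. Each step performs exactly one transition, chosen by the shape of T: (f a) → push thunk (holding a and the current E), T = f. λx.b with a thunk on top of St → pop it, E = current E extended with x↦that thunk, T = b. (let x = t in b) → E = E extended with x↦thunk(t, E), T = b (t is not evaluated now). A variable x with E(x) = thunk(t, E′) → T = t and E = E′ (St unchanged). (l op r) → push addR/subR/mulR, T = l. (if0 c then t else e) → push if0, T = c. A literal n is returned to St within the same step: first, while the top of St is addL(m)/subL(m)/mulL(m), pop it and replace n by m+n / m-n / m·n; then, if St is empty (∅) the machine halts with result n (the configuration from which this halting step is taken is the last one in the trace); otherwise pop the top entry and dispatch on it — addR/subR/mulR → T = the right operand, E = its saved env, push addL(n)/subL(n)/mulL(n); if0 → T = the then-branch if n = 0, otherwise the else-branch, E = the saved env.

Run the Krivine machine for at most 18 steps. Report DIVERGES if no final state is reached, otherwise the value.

step 0: [T=(4 * ((λx. (x x)) (λx. (x x)))) | E=∅ | St=∅]
step 1: [T=4 | E=∅ | St=[mulR]]
step 2: [T=((λx. (x x)) (λx. (x x))) | E=∅ | St=[mulL(4)]]
step 3: [T=(λx. (x x)) | E=∅ | St=[thunk :: mulL(4)]]
step 4: [T=(x x) | E={x↦thunk((λx. (x x)), ∅)} | St=[mulL(4)]]
step 5: [T=x | E={x↦thunk((λx. (x x)), ∅)} | St=[thunk :: mulL(4)]]
step 6: [T=(λx. (x x)) | E=∅ | St=[thunk :: mulL(4)]]
step 7: [T=(x x) | E={x↦thunk(x, {x↦thunk((λx. (x x)), ∅)})} | St=[mulL(4)]]
step 8: [T=x | E={x↦thunk(x, {x↦thunk((λx. (x x)), ∅)})} | St=[thunk :: mulL(4)]]
step 9: [T=x | E={x↦thunk((λx. (x x)), ∅)} | St=[thunk :: mulL(4)]]
step 10: [T=(λx. (x x)) | E=∅ | St=[thunk :: mulL(4)]]
step 11: [T=(x x) | E={x↦thunk(x, {x↦thunk(x, {x↦thunk((λx. (x x)), ∅)})})} | St=[mulL(4)]]
step 12: [T=x | E={x↦thunk(x, {x↦thunk(x, {x↦thunk((λx. (x x)), ∅)})})} | St=[thunk :: mulL(4)]]
step 13: [T=x | E={x↦thunk(x, {x↦thunk((λx. (x x)), ∅)})} | St=[thunk :: mulL(4)]]
step 14: [T=x | E={x↦thunk((λx. (x x)), ∅)} | St=[thunk :: mulL(4)]]
step 15: [T=(λx. (x x)) | E=∅ | St=[thunk :: mulL(4)]]
step 16: [T=(x x) | E={x↦thunk(x, {x↦thunk(x, {x↦thunk(x, {x↦thunk((λx. (x x)), ∅)})})})} | St=[mulL(4)]]
step 17: [T=x | E={x↦thunk(x, {x↦thunk(x, {x↦thunk(x, {x↦thunk((λx. (x x)), ∅)})})})} | St=[thunk :: mulL(4)]]
step 18: [T=x | E={x↦thunk(x, {x↦thunk(x, {x↦thunk((λx. (x x)), ∅)})})} | St=[thunk :: mulL(4)]]
→ 18 transitions taken and the configuration is still not final: no result within 18 steps

Answer: DIVERGES (no final state within 18 steps)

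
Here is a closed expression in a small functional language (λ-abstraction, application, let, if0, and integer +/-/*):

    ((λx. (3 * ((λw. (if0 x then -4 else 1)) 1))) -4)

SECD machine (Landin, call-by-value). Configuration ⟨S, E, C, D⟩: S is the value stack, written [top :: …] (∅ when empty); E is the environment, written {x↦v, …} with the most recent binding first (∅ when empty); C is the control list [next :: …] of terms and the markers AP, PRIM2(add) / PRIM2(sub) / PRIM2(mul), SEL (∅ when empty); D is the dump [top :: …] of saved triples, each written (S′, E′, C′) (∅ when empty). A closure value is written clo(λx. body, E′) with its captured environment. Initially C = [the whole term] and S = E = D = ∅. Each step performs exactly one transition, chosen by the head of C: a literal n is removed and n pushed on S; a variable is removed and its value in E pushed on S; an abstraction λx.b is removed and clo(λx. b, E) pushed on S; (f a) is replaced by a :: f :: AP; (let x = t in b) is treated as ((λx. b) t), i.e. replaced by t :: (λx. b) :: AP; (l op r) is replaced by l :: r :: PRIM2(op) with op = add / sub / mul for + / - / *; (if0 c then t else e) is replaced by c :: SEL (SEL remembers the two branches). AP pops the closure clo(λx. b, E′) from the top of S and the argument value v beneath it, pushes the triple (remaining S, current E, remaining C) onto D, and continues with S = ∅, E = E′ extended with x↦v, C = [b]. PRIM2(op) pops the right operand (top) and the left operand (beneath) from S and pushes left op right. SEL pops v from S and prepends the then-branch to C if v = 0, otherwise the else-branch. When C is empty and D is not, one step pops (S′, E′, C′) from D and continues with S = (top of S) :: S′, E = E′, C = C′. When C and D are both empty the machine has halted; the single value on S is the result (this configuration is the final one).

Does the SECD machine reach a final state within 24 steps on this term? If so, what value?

step 0: ⟨S=∅; E=∅; C=[((λx. (3 * ((λw. (if0 x then -4 else 1)) 1))) -4)]; D=∅⟩
step 1: ⟨S=∅; E=∅; C=[-4 :: (λx. (3 * ((λw. (if0 x then -4 else 1)) 1))) :: AP]; D=∅⟩
step 2: ⟨S=[-4]; E=∅; C=[(λx. (3 * ((λw. (if0 x then -4 else 1)) 1))) :: AP]; D=∅⟩
step 3: ⟨S=[clo(λx. (3 * ((λw. (if0 x then -4 else 1)) 1)), ∅) :: -4]; E=∅; C=[AP]; D=∅⟩
step 4: ⟨S=∅; E={x↦-4}; C=[(3 * ((λw. (if0 x then -4 else 1)) 1))]; D=[(∅, ∅, ∅)]⟩
step 5: ⟨S=∅; E={x↦-4}; C=[3 :: ((λw. (if0 x then -4 else 1)) 1) :: PRIM2(mul)]; D=[(∅, ∅, ∅)]⟩
step 6: ⟨S=[3]; E={x↦-4}; C=[((λw. (if0 x then -4 else 1)) 1) :: PRIM2(mul)]; D=[(∅, ∅, ∅)]⟩
step 7: ⟨S=[3]; E={x↦-4}; C=[1 :: (λw. (if0 x then -4 else 1)) :: AP :: PRIM2(mul)]; D=[(∅, ∅, ∅)]⟩
step 8: ⟨S=[1 :: 3]; E={x↦-4}; C=[(λw. (if0 x then -4 else 1)) :: AP :: PRIM2(mul)]; D=[(∅, ∅, ∅)]⟩
step 9: ⟨S=[clo(λw. (if0 x then -4 else 1), {x↦-4}) :: 1 :: 3]; E={x↦-4}; C=[AP :: PRIM2(mul)]; D=[(∅, ∅, ∅)]⟩
step 10: ⟨S=∅; E={w↦1, x↦-4}; C=[(if0 x then -4 else 1)]; D=[([3], {x↦-4}, [PRIM2(mul)]) :: (∅, ∅, ∅)]⟩
step 11: ⟨S=∅; E={w↦1, x↦-4}; C=[x :: SEL]; D=[([3], {x↦-4}, [PRIM2(mul)]) :: (∅, ∅, ∅)]⟩
step 12: ⟨S=[-4]; E={w↦1, x↦-4}; C=[SEL]; D=[([3], {x↦-4}, [PRIM2(mul)]) :: (∅, ∅, ∅)]⟩
step 13: ⟨S=∅; E={w↦1, x↦-4}; C=[1]; D=[([3], {x↦-4}, [PRIM2(mul)]) :: (∅, ∅, ∅)]⟩
step 14: ⟨S=[1]; E={w↦1, x↦-4}; C=∅; D=[([3], {x↦-4}, [PRIM2(mul)]) :: (∅, ∅, ∅)]⟩
step 15: ⟨S=[1 :: 3]; E={x↦-4}; C=[PRIM2(mul)]; D=[(∅, ∅, ∅)]⟩
step 16: ⟨S=[3]; E={x↦-4}; C=∅; D=[(∅, ∅, ∅)]⟩
step 17: ⟨S=[3]; E=∅; C=∅; D=∅⟩
→ final value 3

Answer: 3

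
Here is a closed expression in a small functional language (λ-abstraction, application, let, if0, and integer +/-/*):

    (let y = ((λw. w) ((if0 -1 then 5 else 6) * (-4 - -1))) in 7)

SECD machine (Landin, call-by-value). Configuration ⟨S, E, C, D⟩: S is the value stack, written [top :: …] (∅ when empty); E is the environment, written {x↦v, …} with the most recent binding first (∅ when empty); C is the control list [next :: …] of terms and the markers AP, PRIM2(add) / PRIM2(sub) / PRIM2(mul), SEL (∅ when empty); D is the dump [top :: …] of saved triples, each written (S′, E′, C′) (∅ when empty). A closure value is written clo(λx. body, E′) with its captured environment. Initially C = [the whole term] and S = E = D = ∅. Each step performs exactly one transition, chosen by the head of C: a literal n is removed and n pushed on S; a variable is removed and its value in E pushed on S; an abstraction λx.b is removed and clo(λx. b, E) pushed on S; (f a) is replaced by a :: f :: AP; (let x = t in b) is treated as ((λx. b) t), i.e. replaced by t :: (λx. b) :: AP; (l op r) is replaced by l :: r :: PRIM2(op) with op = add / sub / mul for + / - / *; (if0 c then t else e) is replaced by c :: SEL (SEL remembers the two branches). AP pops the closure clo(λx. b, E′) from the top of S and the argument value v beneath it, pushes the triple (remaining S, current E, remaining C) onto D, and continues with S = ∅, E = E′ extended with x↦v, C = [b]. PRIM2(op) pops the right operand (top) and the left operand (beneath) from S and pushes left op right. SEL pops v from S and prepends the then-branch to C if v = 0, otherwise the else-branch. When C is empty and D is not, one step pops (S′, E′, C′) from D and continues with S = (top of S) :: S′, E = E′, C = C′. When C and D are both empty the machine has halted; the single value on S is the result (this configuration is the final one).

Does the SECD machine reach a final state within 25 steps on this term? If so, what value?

t=0: ⟨S=∅; E=∅; C=[(let y = ((λw. w) ((if0 -1 then 5 else 6) * (-4 - -1))) in 7)]; D=∅⟩
t=1: ⟨S=∅; E=∅; C=[((λw. w) ((if0 -1 then 5 else 6) * (-4 - -1))) :: (λy. 7) :: AP]; D=∅⟩
t=2: ⟨S=∅; E=∅; C=[((if0 -1 then 5 else 6) * (-4 - -1)) :: (λw. w) :: AP :: (λy. 7) :: AP]; D=∅⟩
t=3: ⟨S=∅; E=∅; C=[(if0 -1 then 5 else 6) :: (-4 - -1) :: PRIM2(mul) :: (λw. w) :: AP :: (λy. 7) :: AP]; D=∅⟩
t=4: ⟨S=∅; E=∅; C=[-1 :: SEL :: (-4 - -1) :: PRIM2(mul) :: (λw. w) :: AP :: (λy. 7) :: AP]; D=∅⟩
t=5: ⟨S=[-1]; E=∅; C=[SEL :: (-4 - -1) :: PRIM2(mul) :: (λw. w) :: AP :: (λy. 7) :: AP]; D=∅⟩
t=6: ⟨S=∅; E=∅; C=[6 :: (-4 - -1) :: PRIM2(mul) :: (λw. w) :: AP :: (λy. 7) :: AP]; D=∅⟩
t=7: ⟨S=[6]; E=∅; C=[(-4 - -1) :: PRIM2(mul) :: (λw. w) :: AP :: (λy. 7) :: AP]; D=∅⟩
t=8: ⟨S=[6]; E=∅; C=[-4 :: -1 :: PRIM2(sub) :: PRIM2(mul) :: (λw. w) :: AP :: (λy. 7) :: AP]; D=∅⟩
t=9: ⟨S=[-4 :: 6]; E=∅; C=[-1 :: PRIM2(sub) :: PRIM2(mul) :: (λw. w) :: AP :: (λy. 7) :: AP]; D=∅⟩
t=10: ⟨S=[-1 :: -4 :: 6]; E=∅; C=[PRIM2(sub) :: PRIM2(mul) :: (λw. w) :: AP :: (λy. 7) :: AP]; D=∅⟩
t=11: ⟨S=[-3 :: 6]; E=∅; C=[PRIM2(mul) :: (λw. w) :: AP :: (λy. 7) :: AP]; D=∅⟩
t=12: ⟨S=[-18]; E=∅; C=[(λw. w) :: AP :: (λy. 7) :: AP]; D=∅⟩
t=13: ⟨S=[clo(λw. w, ∅) :: -18]; E=∅; C=[AP :: (λy. 7) :: AP]; D=∅⟩
t=14: ⟨S=∅; E={w↦-18}; C=[w]; D=[(∅, ∅, [(λy. 7) :: AP])]⟩
t=15: ⟨S=[-18]; E={w↦-18}; C=∅; D=[(∅, ∅, [(λy. 7) :: AP])]⟩
t=16: ⟨S=[-18]; E=∅; C=[(λy. 7) :: AP]; D=∅⟩
t=17: ⟨S=[clo(λy. 7, ∅) :: -18]; E=∅; C=[AP]; D=∅⟩
t=18: ⟨S=∅; E={y↦-18}; C=[7]; D=[(∅, ∅, ∅)]⟩
t=19: ⟨S=[7]; E={y↦-18}; C=∅; D=[(∅, ∅, ∅)]⟩
t=20: ⟨S=[7]; E=∅; C=∅; D=∅⟩
→ final value 7

Answer: 7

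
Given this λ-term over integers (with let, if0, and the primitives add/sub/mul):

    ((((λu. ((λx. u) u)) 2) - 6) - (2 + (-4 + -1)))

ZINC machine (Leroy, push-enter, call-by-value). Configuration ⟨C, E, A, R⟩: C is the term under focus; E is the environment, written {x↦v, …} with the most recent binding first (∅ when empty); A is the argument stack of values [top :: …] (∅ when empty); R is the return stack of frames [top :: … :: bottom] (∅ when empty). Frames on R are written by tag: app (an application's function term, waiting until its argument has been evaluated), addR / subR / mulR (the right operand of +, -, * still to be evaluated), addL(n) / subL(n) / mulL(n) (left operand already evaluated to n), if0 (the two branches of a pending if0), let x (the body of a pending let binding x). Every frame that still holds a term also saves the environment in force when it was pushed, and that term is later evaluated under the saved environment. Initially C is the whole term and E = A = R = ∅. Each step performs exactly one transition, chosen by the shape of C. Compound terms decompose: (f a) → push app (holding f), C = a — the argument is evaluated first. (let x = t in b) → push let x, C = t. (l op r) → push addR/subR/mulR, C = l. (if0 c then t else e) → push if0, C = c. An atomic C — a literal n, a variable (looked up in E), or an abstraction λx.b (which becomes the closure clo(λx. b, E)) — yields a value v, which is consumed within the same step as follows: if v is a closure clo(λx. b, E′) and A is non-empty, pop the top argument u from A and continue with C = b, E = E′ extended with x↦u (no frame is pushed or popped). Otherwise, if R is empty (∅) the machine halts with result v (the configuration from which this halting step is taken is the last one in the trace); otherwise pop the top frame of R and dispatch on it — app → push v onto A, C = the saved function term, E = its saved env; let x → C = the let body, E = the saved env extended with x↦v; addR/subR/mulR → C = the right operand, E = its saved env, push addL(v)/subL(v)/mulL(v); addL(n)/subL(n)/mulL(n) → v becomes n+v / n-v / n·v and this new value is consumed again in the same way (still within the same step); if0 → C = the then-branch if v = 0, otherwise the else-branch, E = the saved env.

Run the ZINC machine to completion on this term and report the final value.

t=0: ⟨C=((((λu. ((λx. u) u)) 2) - 6) - (2 + (-4 + -1))); E=∅; A=∅; R=∅⟩
t=1: ⟨C=(((λu. ((λx. u) u)) 2) - 6); E=∅; A=∅; R=[subR]⟩
t=2: ⟨C=((λu. ((λx. u) u)) 2); E=∅; A=∅; R=[subR :: subR]⟩
t=3: ⟨C=2; E=∅; A=∅; R=[app :: subR :: subR]⟩
t=4: ⟨C=(λu. ((λx. u) u)); E=∅; A=[2]; R=[subR :: subR]⟩
t=5: ⟨C=((λx. u) u); E={u↦2}; A=∅; R=[subR :: subR]⟩
t=6: ⟨C=u; E={u↦2}; A=∅; R=[app :: subR :: subR]⟩
t=7: ⟨C=(λx. u); E={u↦2}; A=[2]; R=[subR :: subR]⟩
t=8: ⟨C=u; E={x↦2, u↦2}; A=∅; R=[subR :: subR]⟩
t=9: ⟨C=6; E=∅; A=∅; R=[subL(2) :: subR]⟩
t=10: ⟨C=(2 + (-4 + -1)); E=∅; A=∅; R=[subL(-4)]⟩
t=11: ⟨C=2; E=∅; A=∅; R=[addR :: subL(-4)]⟩
t=12: ⟨C=(-4 + -1); E=∅; A=∅; R=[addL(2) :: subL(-4)]⟩
t=13: ⟨C=-4; E=∅; A=∅; R=[addR :: addL(2) :: subL(-4)]⟩
t=14: ⟨C=-1; E=∅; A=∅; R=[addL(-4) :: addL(2) :: subL(-4)]⟩
→ final value -1

Answer: -1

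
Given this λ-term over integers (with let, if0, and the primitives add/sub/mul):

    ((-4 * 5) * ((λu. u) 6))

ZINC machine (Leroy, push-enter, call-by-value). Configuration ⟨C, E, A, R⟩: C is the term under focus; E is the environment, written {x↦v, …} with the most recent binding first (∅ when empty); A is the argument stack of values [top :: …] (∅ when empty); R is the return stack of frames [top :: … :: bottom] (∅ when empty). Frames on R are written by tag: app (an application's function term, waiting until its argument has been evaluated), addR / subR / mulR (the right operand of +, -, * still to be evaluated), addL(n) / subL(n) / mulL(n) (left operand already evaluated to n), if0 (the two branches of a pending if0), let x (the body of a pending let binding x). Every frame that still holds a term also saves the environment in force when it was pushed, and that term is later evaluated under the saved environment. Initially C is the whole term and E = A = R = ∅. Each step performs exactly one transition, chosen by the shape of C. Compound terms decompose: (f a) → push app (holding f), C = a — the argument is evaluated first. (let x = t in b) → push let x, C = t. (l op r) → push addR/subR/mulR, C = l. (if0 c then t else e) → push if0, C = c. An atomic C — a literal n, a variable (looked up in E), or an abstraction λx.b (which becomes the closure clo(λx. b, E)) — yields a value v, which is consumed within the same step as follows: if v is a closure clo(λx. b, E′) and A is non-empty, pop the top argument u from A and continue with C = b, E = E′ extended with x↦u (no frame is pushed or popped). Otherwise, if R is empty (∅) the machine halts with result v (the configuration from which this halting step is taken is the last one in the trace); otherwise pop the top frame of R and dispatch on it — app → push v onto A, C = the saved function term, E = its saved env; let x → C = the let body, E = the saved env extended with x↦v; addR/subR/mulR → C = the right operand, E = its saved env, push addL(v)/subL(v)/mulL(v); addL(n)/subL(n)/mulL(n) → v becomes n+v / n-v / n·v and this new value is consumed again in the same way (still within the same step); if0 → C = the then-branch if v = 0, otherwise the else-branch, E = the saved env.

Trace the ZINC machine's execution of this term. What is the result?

[0] [C=((-4 * 5) * ((λu. u) 6)) | E=∅ | A=∅ | R=∅]
[1] [C=(-4 * 5) | E=∅ | A=∅ | R=[mulR]]
[2] [C=-4 | E=∅ | A=∅ | R=[mulR :: mulR]]
[3] [C=5 | E=∅ | A=∅ | R=[mulL(-4) :: mulR]]
[4] [C=((λu. u) 6) | E=∅ | A=∅ | R=[mulL(-20)]]
[5] [C=6 | E=∅ | A=∅ | R=[app :: mulL(-20)]]
[6] [C=(λu. u) | E=∅ | A=[6] | R=[mulL(-20)]]
[7] [C=u | E={u↦6} | A=∅ | R=[mulL(-20)]]
→ final value -120

Answer: -120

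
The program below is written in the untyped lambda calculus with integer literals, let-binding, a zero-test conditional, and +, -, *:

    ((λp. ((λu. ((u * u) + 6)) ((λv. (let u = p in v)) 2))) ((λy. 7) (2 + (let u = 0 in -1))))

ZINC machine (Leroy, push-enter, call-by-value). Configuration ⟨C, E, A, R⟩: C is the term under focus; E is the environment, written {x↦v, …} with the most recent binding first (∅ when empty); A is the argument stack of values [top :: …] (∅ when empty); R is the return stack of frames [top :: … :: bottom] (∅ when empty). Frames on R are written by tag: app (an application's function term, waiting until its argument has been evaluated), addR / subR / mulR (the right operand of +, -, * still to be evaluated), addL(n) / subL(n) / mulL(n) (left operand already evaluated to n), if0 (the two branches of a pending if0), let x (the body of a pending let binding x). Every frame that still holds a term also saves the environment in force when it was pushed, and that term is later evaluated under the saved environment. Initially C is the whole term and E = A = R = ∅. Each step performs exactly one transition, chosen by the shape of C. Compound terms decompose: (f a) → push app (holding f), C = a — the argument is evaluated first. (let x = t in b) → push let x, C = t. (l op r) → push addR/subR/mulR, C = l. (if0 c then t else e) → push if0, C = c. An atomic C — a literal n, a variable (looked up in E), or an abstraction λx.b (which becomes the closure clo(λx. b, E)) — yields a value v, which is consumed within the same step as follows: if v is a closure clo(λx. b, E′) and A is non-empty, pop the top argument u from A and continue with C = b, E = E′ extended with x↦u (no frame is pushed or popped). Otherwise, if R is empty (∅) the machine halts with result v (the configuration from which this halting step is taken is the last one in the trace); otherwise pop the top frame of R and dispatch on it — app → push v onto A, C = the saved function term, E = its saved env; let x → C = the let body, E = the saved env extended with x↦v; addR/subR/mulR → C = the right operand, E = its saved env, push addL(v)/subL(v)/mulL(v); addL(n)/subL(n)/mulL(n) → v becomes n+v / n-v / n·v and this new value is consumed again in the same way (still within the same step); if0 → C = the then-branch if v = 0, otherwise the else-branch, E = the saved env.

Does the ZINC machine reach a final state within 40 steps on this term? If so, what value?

0. [C=((λp. ((λu. ((u * u) + 6)) ((λv. (let u = p in v)) 2))) ((λy. 7) (2 + (let u = 0 in -1)))) | E=∅ | A=∅ | R=∅]
1. [C=((λy. 7) (2 + (let u = 0 in -1))) | E=∅ | A=∅ | R=[app]]
2. [C=(2 + (let u = 0 in -1)) | E=∅ | A=∅ | R=[app :: app]]
3. [C=2 | E=∅ | A=∅ | R=[addR :: app :: app]]
4. [C=(let u = 0 in -1) | E=∅ | A=∅ | R=[addL(2) :: app :: app]]
5. [C=0 | E=∅ | A=∅ | R=[let u :: addL(2) :: app :: app]]
6. [C=-1 | E={u↦0} | A=∅ | R=[addL(2) :: app :: app]]
7. [C=(λy. 7) | E=∅ | A=[1] | R=[app]]
8. [C=7 | E={y↦1} | A=∅ | R=[app]]
9. [C=(λp. ((λu. ((u * u) + 6)) ((λv. (let u = p in v)) 2))) | E=∅ | A=[7] | R=∅]
10. [C=((λu. ((u * u) + 6)) ((λv. (let u = p in v)) 2)) | E={p↦7} | A=∅ | R=∅]
11. [C=((λv. (let u = p in v)) 2) | E={p↦7} | A=∅ | R=[app]]
12. [C=2 | E={p↦7} | A=∅ | R=[app :: app]]
13. [C=(λv. (let u = p in v)) | E={p↦7} | A=[2] | R=[app]]
14. [C=(let u = p in v) | E={v↦2, p↦7} | A=∅ | R=[app]]
15. [C=p | E={v↦2, p↦7} | A=∅ | R=[let u :: app]]
16. [C=v | E={u↦7, v↦2, p↦7} | A=∅ | R=[app]]
17. [C=(λu. ((u * u) + 6)) | E={p↦7} | A=[2] | R=∅]
18. [C=((u * u) + 6) | E={u↦2, p↦7} | A=∅ | R=∅]
19. [C=(u * u) | E={u↦2, p↦7} | A=∅ | R=[addR]]
20. [C=u | E={u↦2, p↦7} | A=∅ | R=[mulR :: addR]]
21. [C=u | E={u↦2, p↦7} | A=∅ | R=[mulL(2) :: addR]]
22. [C=6 | E={u↦2, p↦7} | A=∅ | R=[addL(4)]]
→ final value 10

Answer: 10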